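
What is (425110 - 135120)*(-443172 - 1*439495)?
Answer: -255964603330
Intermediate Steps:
(425110 - 135120)*(-443172 - 1*439495) = 289990*(-443172 - 439495) = 289990*(-882667) = -255964603330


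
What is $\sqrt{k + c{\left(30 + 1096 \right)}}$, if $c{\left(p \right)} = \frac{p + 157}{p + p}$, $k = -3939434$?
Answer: $\frac{i \sqrt{4994713099855}}{1126} \approx 1984.8 i$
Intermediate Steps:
$c{\left(p \right)} = \frac{157 + p}{2 p}$
$\sqrt{k + c{\left(30 + 1096 \right)}} = \sqrt{-3939434 + \frac{157 + \left(30 + 1096\right)}{2 \left(30 + 1096\right)}} = \sqrt{-3939434 + \frac{157 + 1126}{2 \cdot 1126}} = \sqrt{-3939434 + \frac{1}{2} \cdot \frac{1}{1126} \cdot 1283} = \sqrt{-3939434 + \frac{1283}{2252}} = \sqrt{- \frac{8871604085}{2252}} = \frac{i \sqrt{4994713099855}}{1126}$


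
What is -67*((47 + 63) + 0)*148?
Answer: -1090760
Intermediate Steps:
-67*((47 + 63) + 0)*148 = -67*(110 + 0)*148 = -67*110*148 = -7370*148 = -1090760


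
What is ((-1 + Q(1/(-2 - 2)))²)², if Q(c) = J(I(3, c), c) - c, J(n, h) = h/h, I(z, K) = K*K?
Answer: 1/256 ≈ 0.0039063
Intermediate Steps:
I(z, K) = K²
J(n, h) = 1
Q(c) = 1 - c
((-1 + Q(1/(-2 - 2)))²)² = ((-1 + (1 - 1/(-2 - 2)))²)² = ((-1 + (1 - 1/(-4)))²)² = ((-1 + (1 - 1*(-¼)))²)² = ((-1 + (1 + ¼))²)² = ((-1 + 5/4)²)² = ((¼)²)² = (1/16)² = 1/256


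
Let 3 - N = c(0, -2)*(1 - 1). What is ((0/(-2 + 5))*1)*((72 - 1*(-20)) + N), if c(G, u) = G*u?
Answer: 0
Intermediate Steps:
N = 3 (N = 3 - 0*(-2)*(1 - 1) = 3 - 0*0 = 3 - 1*0 = 3 + 0 = 3)
((0/(-2 + 5))*1)*((72 - 1*(-20)) + N) = ((0/(-2 + 5))*1)*((72 - 1*(-20)) + 3) = ((0/3)*1)*((72 + 20) + 3) = (((1/3)*0)*1)*(92 + 3) = (0*1)*95 = 0*95 = 0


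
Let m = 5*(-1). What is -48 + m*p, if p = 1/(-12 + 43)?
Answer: -1493/31 ≈ -48.161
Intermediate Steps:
p = 1/31 ≈ 0.032258
m = -5
-48 + m*p = -48 - 5*1/31 = -48 - 5/31 = -1493/31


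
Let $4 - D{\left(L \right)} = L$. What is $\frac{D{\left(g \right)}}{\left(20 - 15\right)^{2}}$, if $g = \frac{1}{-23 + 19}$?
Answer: $\frac{17}{100} \approx 0.17$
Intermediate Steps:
$g = - \frac{1}{4}$ ($g = \frac{1}{-4} = - \frac{1}{4} \approx -0.25$)
$D{\left(L \right)} = 4 - L$
$\frac{D{\left(g \right)}}{\left(20 - 15\right)^{2}} = \frac{4 - - \frac{1}{4}}{\left(20 - 15\right)^{2}} = \frac{4 + \frac{1}{4}}{5^{2}} = \frac{17}{4 \cdot 25} = \frac{17}{4} \cdot \frac{1}{25} = \frac{17}{100}$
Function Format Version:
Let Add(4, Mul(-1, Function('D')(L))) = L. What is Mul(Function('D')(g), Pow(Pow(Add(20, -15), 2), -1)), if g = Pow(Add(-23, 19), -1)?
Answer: Rational(17, 100) ≈ 0.17000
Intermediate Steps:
g = Rational(-1, 4) (g = Pow(-4, -1) = Rational(-1, 4) ≈ -0.25000)
Function('D')(L) = Add(4, Mul(-1, L))
Mul(Function('D')(g), Pow(Pow(Add(20, -15), 2), -1)) = Mul(Add(4, Mul(-1, Rational(-1, 4))), Pow(Pow(Add(20, -15), 2), -1)) = Mul(Add(4, Rational(1, 4)), Pow(Pow(5, 2), -1)) = Mul(Rational(17, 4), Pow(25, -1)) = Mul(Rational(17, 4), Rational(1, 25)) = Rational(17, 100)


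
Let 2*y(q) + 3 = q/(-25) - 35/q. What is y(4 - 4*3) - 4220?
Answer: -1687661/400 ≈ -4219.2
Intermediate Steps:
y(q) = -3/2 - 35/(2*q) - q/50 (y(q) = -3/2 + (q/(-25) - 35/q)/2 = -3/2 + (q*(-1/25) - 35/q)/2 = -3/2 + (-q/25 - 35/q)/2 = -3/2 + (-35/q - q/25)/2 = -3/2 + (-35/(2*q) - q/50) = -3/2 - 35/(2*q) - q/50)
y(4 - 4*3) - 4220 = (-875 - (4 - 4*3)*(75 + (4 - 4*3)))/(50*(4 - 4*3)) - 4220 = (-875 - (4 - 12)*(75 + (4 - 12)))/(50*(4 - 12)) - 4220 = (1/50)*(-875 - 1*(-8)*(75 - 8))/(-8) - 4220 = (1/50)*(-1/8)*(-875 - 1*(-8)*67) - 4220 = (1/50)*(-1/8)*(-875 + 536) - 4220 = (1/50)*(-1/8)*(-339) - 4220 = 339/400 - 4220 = -1687661/400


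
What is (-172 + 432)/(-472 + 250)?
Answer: -130/111 ≈ -1.1712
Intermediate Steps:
(-172 + 432)/(-472 + 250) = 260/(-222) = 260*(-1/222) = -130/111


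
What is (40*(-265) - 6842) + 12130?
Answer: -5312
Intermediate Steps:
(40*(-265) - 6842) + 12130 = (-10600 - 6842) + 12130 = -17442 + 12130 = -5312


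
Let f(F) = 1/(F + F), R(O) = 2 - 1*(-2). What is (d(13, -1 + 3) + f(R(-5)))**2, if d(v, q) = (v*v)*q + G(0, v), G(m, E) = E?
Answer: 7890481/64 ≈ 1.2329e+5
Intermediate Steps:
R(O) = 4 (R(O) = 2 + 2 = 4)
d(v, q) = v + q*v**2 (d(v, q) = (v*v)*q + v = v**2*q + v = q*v**2 + v = v + q*v**2)
f(F) = 1/(2*F)
(d(13, -1 + 3) + f(R(-5)))**2 = (13*(1 + (-1 + 3)*13) + (1/2)/4)**2 = (13*(1 + 2*13) + (1/2)*(1/4))**2 = (13*(1 + 26) + 1/8)**2 = (13*27 + 1/8)**2 = (351 + 1/8)**2 = (2809/8)**2 = 7890481/64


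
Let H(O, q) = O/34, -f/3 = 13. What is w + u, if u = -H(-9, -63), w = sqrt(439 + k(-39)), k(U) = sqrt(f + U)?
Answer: 9/34 + sqrt(439 + I*sqrt(78)) ≈ 21.218 + 0.21075*I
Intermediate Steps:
f = -39 (f = -3*13 = -39)
k(U) = sqrt(-39 + U)
H(O, q) = O/34 (H(O, q) = O*(1/34) = O/34)
w = sqrt(439 + I*sqrt(78)) (w = sqrt(439 + sqrt(-39 - 39)) = sqrt(439 + sqrt(-78)) = sqrt(439 + I*sqrt(78)) ≈ 20.953 + 0.2107*I)
u = 9/34 (u = -(-9)/34 = -1*(-9/34) = 9/34 ≈ 0.26471)
w + u = sqrt(439 + I*sqrt(78)) + 9/34 = 9/34 + sqrt(439 + I*sqrt(78))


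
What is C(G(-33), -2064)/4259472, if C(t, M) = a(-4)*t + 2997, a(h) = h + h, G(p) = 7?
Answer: 2941/4259472 ≈ 0.00069046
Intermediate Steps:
a(h) = 2*h
C(t, M) = 2997 - 8*t (C(t, M) = (2*(-4))*t + 2997 = -8*t + 2997 = 2997 - 8*t)
C(G(-33), -2064)/4259472 = (2997 - 8*7)/4259472 = (2997 - 56)*(1/4259472) = 2941*(1/4259472) = 2941/4259472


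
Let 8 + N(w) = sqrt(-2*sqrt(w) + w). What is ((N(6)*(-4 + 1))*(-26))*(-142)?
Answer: 88608 - 11076*sqrt(6 - 2*sqrt(6)) ≈ 76986.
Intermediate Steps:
N(w) = -8 + sqrt(w - 2*sqrt(w)) (N(w) = -8 + sqrt(-2*sqrt(w) + w) = -8 + sqrt(w - 2*sqrt(w)))
((N(6)*(-4 + 1))*(-26))*(-142) = (((-8 + sqrt(6 - 2*sqrt(6)))*(-4 + 1))*(-26))*(-142) = (((-8 + sqrt(6 - 2*sqrt(6)))*(-3))*(-26))*(-142) = ((24 - 3*sqrt(6 - 2*sqrt(6)))*(-26))*(-142) = (-624 + 78*sqrt(6 - 2*sqrt(6)))*(-142) = 88608 - 11076*sqrt(6 - 2*sqrt(6))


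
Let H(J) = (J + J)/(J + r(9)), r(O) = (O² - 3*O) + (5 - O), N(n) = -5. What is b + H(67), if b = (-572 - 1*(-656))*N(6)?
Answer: -49006/117 ≈ -418.85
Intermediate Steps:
r(O) = 5 + O² - 4*O
b = -420 (b = (-572 - 1*(-656))*(-5) = (-572 + 656)*(-5) = 84*(-5) = -420)
H(J) = 2*J/(50 + J) (H(J) = (J + J)/(J + (5 + 9² - 4*9)) = (2*J)/(J + (5 + 81 - 36)) = (2*J)/(J + 50) = (2*J)/(50 + J) = 2*J/(50 + J))
b + H(67) = -420 + 2*67/(50 + 67) = -420 + 2*67/117 = -420 + 2*67*(1/117) = -420 + 134/117 = -49006/117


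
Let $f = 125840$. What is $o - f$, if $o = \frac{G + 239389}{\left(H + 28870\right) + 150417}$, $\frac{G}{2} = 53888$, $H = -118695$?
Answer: $- \frac{1089221445}{8656} \approx -1.2583 \cdot 10^{5}$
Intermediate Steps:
$G = 107776$ ($G = 2 \cdot 53888 = 107776$)
$o = \frac{49595}{8656}$ ($o = \frac{107776 + 239389}{\left(-118695 + 28870\right) + 150417} = \frac{347165}{-89825 + 150417} = \frac{347165}{60592} = 347165 \cdot \frac{1}{60592} = \frac{49595}{8656} \approx 5.7296$)
$o - f = \frac{49595}{8656} - 125840 = - \frac{1089221445}{8656}$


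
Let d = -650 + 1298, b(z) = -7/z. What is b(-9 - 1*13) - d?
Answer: -14249/22 ≈ -647.68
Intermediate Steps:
d = 648
b(-9 - 1*13) - d = -7/(-9 - 1*13) - 1*648 = -7/(-9 - 13) - 648 = -7/(-22) - 648 = -7*(-1/22) - 648 = 7/22 - 648 = -14249/22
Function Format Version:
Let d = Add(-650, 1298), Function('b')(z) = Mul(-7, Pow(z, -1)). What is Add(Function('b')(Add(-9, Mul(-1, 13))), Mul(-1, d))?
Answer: Rational(-14249, 22) ≈ -647.68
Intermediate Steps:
d = 648
Add(Function('b')(Add(-9, Mul(-1, 13))), Mul(-1, d)) = Add(Mul(-7, Pow(Add(-9, Mul(-1, 13)), -1)), Mul(-1, 648)) = Add(Mul(-7, Pow(Add(-9, -13), -1)), -648) = Add(Mul(-7, Pow(-22, -1)), -648) = Add(Mul(-7, Rational(-1, 22)), -648) = Add(Rational(7, 22), -648) = Rational(-14249, 22)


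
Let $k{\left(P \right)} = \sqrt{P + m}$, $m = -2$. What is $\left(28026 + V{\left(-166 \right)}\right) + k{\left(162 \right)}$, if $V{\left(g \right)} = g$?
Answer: $27860 + 4 \sqrt{10} \approx 27873.0$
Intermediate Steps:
$k{\left(P \right)} = \sqrt{-2 + P}$ ($k{\left(P \right)} = \sqrt{P - 2} = \sqrt{-2 + P}$)
$\left(28026 + V{\left(-166 \right)}\right) + k{\left(162 \right)} = \left(28026 - 166\right) + \sqrt{-2 + 162} = 27860 + \sqrt{160} = 27860 + 4 \sqrt{10}$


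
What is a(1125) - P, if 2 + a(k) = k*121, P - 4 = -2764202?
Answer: 2900321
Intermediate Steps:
P = -2764198 (P = 4 - 2764202 = -2764198)
a(k) = -2 + 121*k (a(k) = -2 + k*121 = -2 + 121*k)
a(1125) - P = (-2 + 121*1125) - 1*(-2764198) = (-2 + 136125) + 2764198 = 136123 + 2764198 = 2900321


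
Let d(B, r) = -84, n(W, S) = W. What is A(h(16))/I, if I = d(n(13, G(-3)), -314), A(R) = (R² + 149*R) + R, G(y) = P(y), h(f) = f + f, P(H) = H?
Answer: -208/3 ≈ -69.333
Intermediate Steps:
h(f) = 2*f
G(y) = y
A(R) = R² + 150*R
I = -84
A(h(16))/I = ((2*16)*(150 + 2*16))/(-84) = (32*(150 + 32))*(-1/84) = (32*182)*(-1/84) = 5824*(-1/84) = -208/3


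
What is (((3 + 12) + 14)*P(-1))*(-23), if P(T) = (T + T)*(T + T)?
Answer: -2668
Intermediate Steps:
P(T) = 4*T**2 (P(T) = (2*T)*(2*T) = 4*T**2)
(((3 + 12) + 14)*P(-1))*(-23) = (((3 + 12) + 14)*(4*(-1)**2))*(-23) = ((15 + 14)*(4*1))*(-23) = (29*4)*(-23) = 116*(-23) = -2668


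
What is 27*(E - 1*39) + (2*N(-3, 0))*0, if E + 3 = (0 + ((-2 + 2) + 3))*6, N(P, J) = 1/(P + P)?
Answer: -648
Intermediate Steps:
N(P, J) = 1/(2*P)
E = 15 (E = -3 + (0 + ((-2 + 2) + 3))*6 = -3 + (0 + (0 + 3))*6 = -3 + (0 + 3)*6 = -3 + 3*6 = -3 + 18 = 15)
27*(E - 1*39) + (2*N(-3, 0))*0 = 27*(15 - 1*39) + (2*((½)/(-3)))*0 = 27*(15 - 39) + (2*((½)*(-⅓)))*0 = 27*(-24) + (2*(-⅙))*0 = -648 - ⅓*0 = -648 + 0 = -648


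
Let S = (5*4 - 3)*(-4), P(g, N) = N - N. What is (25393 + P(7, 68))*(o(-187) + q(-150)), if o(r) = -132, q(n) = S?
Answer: -5078600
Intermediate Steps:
P(g, N) = 0
S = -68 (S = (20 - 3)*(-4) = 17*(-4) = -68)
q(n) = -68
(25393 + P(7, 68))*(o(-187) + q(-150)) = (25393 + 0)*(-132 - 68) = 25393*(-200) = -5078600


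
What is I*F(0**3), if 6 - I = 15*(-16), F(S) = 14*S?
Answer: 0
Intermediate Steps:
I = 246 (I = 6 - 15*(-16) = 6 - 1*(-240) = 6 + 240 = 246)
I*F(0**3) = 246*(14*0**3) = 246*(14*0) = 246*0 = 0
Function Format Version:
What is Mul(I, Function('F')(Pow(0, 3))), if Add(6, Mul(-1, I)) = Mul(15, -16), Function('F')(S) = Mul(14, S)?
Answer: 0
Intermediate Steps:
I = 246 (I = Add(6, Mul(-1, Mul(15, -16))) = Add(6, Mul(-1, -240)) = Add(6, 240) = 246)
Mul(I, Function('F')(Pow(0, 3))) = Mul(246, Mul(14, Pow(0, 3))) = Mul(246, Mul(14, 0)) = Mul(246, 0) = 0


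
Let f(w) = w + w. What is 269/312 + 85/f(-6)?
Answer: -647/104 ≈ -6.2212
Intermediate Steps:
f(w) = 2*w
269/312 + 85/f(-6) = 269/312 + 85/((2*(-6))) = 269*(1/312) + 85/(-12) = 269/312 + 85*(-1/12) = 269/312 - 85/12 = -647/104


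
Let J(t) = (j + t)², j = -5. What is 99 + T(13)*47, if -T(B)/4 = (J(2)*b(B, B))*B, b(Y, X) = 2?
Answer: -43893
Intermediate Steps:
J(t) = (-5 + t)²
T(B) = -72*B (T(B) = -4*(-5 + 2)²*2*B = -4*(-3)²*2*B = -4*9*2*B = -72*B)
99 + T(13)*47 = 99 - 72*13*47 = 99 - 936*47 = 99 - 43992 = -43893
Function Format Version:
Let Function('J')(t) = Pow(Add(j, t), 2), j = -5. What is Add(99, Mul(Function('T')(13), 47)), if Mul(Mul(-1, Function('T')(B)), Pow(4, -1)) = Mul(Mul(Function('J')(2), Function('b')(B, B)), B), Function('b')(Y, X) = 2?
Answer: -43893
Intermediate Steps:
Function('J')(t) = Pow(Add(-5, t), 2)
Function('T')(B) = Mul(-72, B) (Function('T')(B) = Mul(-4, Mul(Mul(Pow(Add(-5, 2), 2), 2), B)) = Mul(-4, Mul(Mul(Pow(-3, 2), 2), B)) = Mul(-4, Mul(Mul(9, 2), B)) = Mul(-4, Mul(18, B)) = Mul(-72, B))
Add(99, Mul(Function('T')(13), 47)) = Add(99, Mul(Mul(-72, 13), 47)) = Add(99, Mul(-936, 47)) = Add(99, -43992) = -43893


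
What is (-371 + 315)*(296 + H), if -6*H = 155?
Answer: -45388/3 ≈ -15129.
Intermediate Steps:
H = -155/6 (H = -⅙*155 = -155/6 ≈ -25.833)
(-371 + 315)*(296 + H) = (-371 + 315)*(296 - 155/6) = -56*1621/6 = -45388/3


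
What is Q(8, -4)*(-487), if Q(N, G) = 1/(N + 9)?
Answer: -487/17 ≈ -28.647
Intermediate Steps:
Q(N, G) = 1/(9 + N)
Q(8, -4)*(-487) = -487/(9 + 8) = -487/17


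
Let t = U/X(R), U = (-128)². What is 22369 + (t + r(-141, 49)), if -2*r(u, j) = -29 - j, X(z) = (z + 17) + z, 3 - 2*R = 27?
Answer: 140472/7 ≈ 20067.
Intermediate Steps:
R = -12 (R = 3/2 - ½*27 = 3/2 - 27/2 = -12)
X(z) = 17 + 2*z (X(z) = (17 + z) + z = 17 + 2*z)
U = 16384
r(u, j) = 29/2 + j/2 (r(u, j) = -(-29 - j)/2 = 29/2 + j/2)
t = -16384/7 (t = 16384/(17 + 2*(-12)) = 16384/(17 - 24) = 16384/(-7) = 16384*(-⅐) = -16384/7 ≈ -2340.6)
22369 + (t + r(-141, 49)) = 22369 + (-16384/7 + (29/2 + (½)*49)) = 22369 + (-16384/7 + (29/2 + 49/2)) = 22369 + (-16384/7 + 39) = 22369 - 16111/7 = 140472/7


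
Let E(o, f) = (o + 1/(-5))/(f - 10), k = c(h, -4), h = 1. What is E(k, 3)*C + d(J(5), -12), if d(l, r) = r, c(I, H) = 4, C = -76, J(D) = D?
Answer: 1024/35 ≈ 29.257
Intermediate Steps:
k = 4
E(o, f) = (-1/5 + o)/(-10 + f) (E(o, f) = (o - 1/5)/(-10 + f) = (-1/5 + o)/(-10 + f))
E(k, 3)*C + d(J(5), -12) = ((-1/5 + 4)/(-10 + 3))*(-76) - 12 = ((19/5)/(-7))*(-76) - 12 = -1/7*19/5*(-76) - 12 = -19/35*(-76) - 12 = 1444/35 - 12 = 1024/35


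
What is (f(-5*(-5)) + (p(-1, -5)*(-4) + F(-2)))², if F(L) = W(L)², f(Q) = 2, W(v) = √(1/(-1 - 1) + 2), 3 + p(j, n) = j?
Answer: 1521/4 ≈ 380.25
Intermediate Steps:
p(j, n) = -3 + j
W(v) = √6/2 (W(v) = √(1/(-2) + 2) = √(-½ + 2) = √(3/2) = √6/2)
F(L) = 3/2 (F(L) = (√6/2)² = 3/2)
(f(-5*(-5)) + (p(-1, -5)*(-4) + F(-2)))² = (2 + ((-3 - 1)*(-4) + 3/2))² = (2 + (-4*(-4) + 3/2))² = (2 + (16 + 3/2))² = (2 + 35/2)² = (39/2)² = 1521/4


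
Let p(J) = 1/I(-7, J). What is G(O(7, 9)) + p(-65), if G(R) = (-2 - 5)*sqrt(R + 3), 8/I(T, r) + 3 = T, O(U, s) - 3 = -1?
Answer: -5/4 - 7*sqrt(5) ≈ -16.902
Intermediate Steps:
O(U, s) = 2 (O(U, s) = 3 - 1 = 2)
I(T, r) = 8/(-3 + T)
p(J) = -5/4 (p(J) = 1/(8/(-3 - 7)) = 1/(8/(-10)) = 1/(8*(-1/10)) = 1/(-4/5) = -5/4)
G(R) = -7*sqrt(3 + R)
G(O(7, 9)) + p(-65) = -7*sqrt(3 + 2) - 5/4 = -7*sqrt(5) - 5/4 = -5/4 - 7*sqrt(5)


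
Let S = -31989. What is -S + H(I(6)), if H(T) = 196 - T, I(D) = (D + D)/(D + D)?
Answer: 32184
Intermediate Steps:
I(D) = 1 (I(D) = (2*D)/((2*D)) = (2*D)*(1/(2*D)) = 1)
-S + H(I(6)) = -1*(-31989) + (196 - 1*1) = 31989 + (196 - 1) = 31989 + 195 = 32184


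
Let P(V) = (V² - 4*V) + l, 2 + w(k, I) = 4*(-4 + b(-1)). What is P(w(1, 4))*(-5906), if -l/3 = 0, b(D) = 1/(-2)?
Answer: -2834880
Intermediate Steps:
b(D) = -½
l = 0 (l = -3*0 = 0)
w(k, I) = -20 (w(k, I) = -2 + 4*(-4 - ½) = -2 + 4*(-9/2) = -2 - 18 = -20)
P(V) = V² - 4*V (P(V) = (V² - 4*V) + 0 = V² - 4*V)
P(w(1, 4))*(-5906) = -20*(-4 - 20)*(-5906) = -20*(-24)*(-5906) = 480*(-5906) = -2834880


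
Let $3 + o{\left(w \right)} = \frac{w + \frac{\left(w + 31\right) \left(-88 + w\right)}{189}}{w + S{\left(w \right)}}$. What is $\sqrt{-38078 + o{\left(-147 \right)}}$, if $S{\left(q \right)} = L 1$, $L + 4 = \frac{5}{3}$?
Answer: $\frac{i \sqrt{1074797621}}{168} \approx 195.14 i$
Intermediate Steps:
$L = - \frac{7}{3}$ ($L = -4 + \frac{5}{3} = - \frac{7}{3} \approx -2.3333$)
$S{\left(q \right)} = - \frac{7}{3}$ ($S{\left(q \right)} = \left(- \frac{7}{3}\right) 1 = - \frac{7}{3}$)
$o{\left(w \right)} = -3 + \frac{w + \frac{\left(-88 + w\right) \left(31 + w\right)}{189}}{- \frac{7}{3} + w}$ ($o{\left(w \right)} = -3 + \frac{w + \frac{\left(w + 31\right) \left(-88 + w\right)}{189}}{w - \frac{7}{3}} = -3 + \frac{w + \left(31 + w\right) \left(-88 + w\right) \frac{1}{189}}{- \frac{7}{3} + w} = -3 + \frac{w + \left(-88 + w\right) \left(31 + w\right) \frac{1}{189}}{- \frac{7}{3} + w} = -3 + \frac{w + \frac{\left(-88 + w\right) \left(31 + w\right)}{189}}{- \frac{7}{3} + w}$)
$\sqrt{-38078 + o{\left(-147 \right)}} = \sqrt{-38078 + \frac{-1405 + \left(-147\right)^{2} - -63945}{63 \left(-7 + 3 \left(-147\right)\right)}} = \sqrt{-38078 + \frac{-1405 + 21609 + 63945}{63 \left(-7 - 441\right)}} = \sqrt{-38078 + \frac{1}{63} \frac{1}{-448} \cdot 84149} = \sqrt{-38078 + \frac{1}{63} \left(- \frac{1}{448}\right) 84149} = \sqrt{-38078 - \frac{84149}{28224}} = \sqrt{- \frac{1074797621}{28224}} = \frac{i \sqrt{1074797621}}{168}$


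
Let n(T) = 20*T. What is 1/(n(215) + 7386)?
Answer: 1/11686 ≈ 8.5572e-5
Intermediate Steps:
1/(n(215) + 7386) = 1/(20*215 + 7386) = 1/(4300 + 7386) = 1/11686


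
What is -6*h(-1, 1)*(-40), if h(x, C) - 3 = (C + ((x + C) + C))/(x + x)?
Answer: 480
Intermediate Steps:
h(x, C) = 3 + (x + 3*C)/(2*x) (h(x, C) = 3 + (C + ((x + C) + C))/(x + x) = 3 + (C + ((C + x) + C))/((2*x)) = 3 + (C + (x + 2*C))*(1/(2*x)) = 3 + (x + 3*C)*(1/(2*x)) = 3 + (x + 3*C)/(2*x))
-6*h(-1, 1)*(-40) = -3*(3*1 + 7*(-1))/(-1)*(-40) = -3*(-1)*(3 - 7)*(-40) = -3*(-1)*(-4)*(-40) = -6*2*(-40) = -12*(-40) = 480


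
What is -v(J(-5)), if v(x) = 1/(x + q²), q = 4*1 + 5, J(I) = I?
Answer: -1/76 ≈ -0.013158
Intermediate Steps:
q = 9 (q = 4 + 5 = 9)
v(x) = 1/(81 + x) (v(x) = 1/(x + 9²) = 1/(x + 81) = 1/(81 + x))
-v(J(-5)) = -1/(81 - 5) = -1/76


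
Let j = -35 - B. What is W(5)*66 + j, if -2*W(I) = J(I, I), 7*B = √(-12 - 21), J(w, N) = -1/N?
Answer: -142/5 - I*√33/7 ≈ -28.4 - 0.82065*I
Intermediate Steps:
B = I*√33/7 (B = √(-12 - 21)/7 = √(-33)/7 = (I*√33)/7 = I*√33/7 ≈ 0.82065*I)
W(I) = 1/(2*I) (W(I) = -(-1)/(2*I) = 1/(2*I))
j = -35 - I*√33/7 ≈ -35.0 - 0.82065*I
W(5)*66 + j = ((½)/5)*66 + (-35 - I*√33/7) = ((½)*(⅕))*66 + (-35 - I*√33/7) = (⅒)*66 + (-35 - I*√33/7) = 33/5 + (-35 - I*√33/7) = -142/5 - I*√33/7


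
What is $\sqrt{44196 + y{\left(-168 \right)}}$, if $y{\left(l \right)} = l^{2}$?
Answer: $2 \sqrt{18105} \approx 269.11$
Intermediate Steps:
$\sqrt{44196 + y{\left(-168 \right)}} = \sqrt{44196 + \left(-168\right)^{2}} = \sqrt{44196 + 28224} = \sqrt{72420} = 2 \sqrt{18105}$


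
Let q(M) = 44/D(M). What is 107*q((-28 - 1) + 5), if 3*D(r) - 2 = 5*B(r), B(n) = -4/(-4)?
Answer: 14124/7 ≈ 2017.7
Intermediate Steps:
B(n) = 1 (B(n) = -4*(-1/4) = 1)
D(r) = 7/3 (D(r) = 2/3 + (5*1)/3 = 2/3 + (1/3)*5 = 2/3 + 5/3 = 7/3)
q(M) = 132/7 (q(M) = 44/(7/3) = 44*(3/7) = 132/7)
107*q((-28 - 1) + 5) = 107*(132/7) = 14124/7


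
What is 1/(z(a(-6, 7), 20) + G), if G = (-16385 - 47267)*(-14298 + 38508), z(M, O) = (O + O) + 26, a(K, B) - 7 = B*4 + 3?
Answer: -1/1541014854 ≈ -6.4892e-10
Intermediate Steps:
a(K, B) = 10 + 4*B (a(K, B) = 7 + (B*4 + 3) = 7 + (4*B + 3) = 7 + (3 + 4*B) = 10 + 4*B)
z(M, O) = 26 + 2*O (z(M, O) = 2*O + 26 = 26 + 2*O)
G = -1541014920 (G = -63652*24210 = -1541014920)
1/(z(a(-6, 7), 20) + G) = 1/((26 + 2*20) - 1541014920) = 1/((26 + 40) - 1541014920) = 1/(66 - 1541014920) = 1/(-1541014854) = -1/1541014854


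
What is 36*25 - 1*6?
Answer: 894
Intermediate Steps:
36*25 - 1*6 = 900 - 6 = 894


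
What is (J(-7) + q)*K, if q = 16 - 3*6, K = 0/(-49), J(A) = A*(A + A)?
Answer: 0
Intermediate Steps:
J(A) = 2*A² (J(A) = A*(2*A) = 2*A²)
K = 0 (K = 0*(-1/49) = 0)
q = -2 (q = 16 - 18 = -2)
(J(-7) + q)*K = (2*(-7)² - 2)*0 = (2*49 - 2)*0 = (98 - 2)*0 = 96*0 = 0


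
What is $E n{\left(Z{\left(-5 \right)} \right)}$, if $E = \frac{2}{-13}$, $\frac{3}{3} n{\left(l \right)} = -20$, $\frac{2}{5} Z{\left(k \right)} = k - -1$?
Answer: $\frac{40}{13} \approx 3.0769$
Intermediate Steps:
$Z{\left(k \right)} = \frac{5}{2} + \frac{5 k}{2}$ ($Z{\left(k \right)} = \frac{5 \left(k - -1\right)}{2} = \frac{5 \left(k + 1\right)}{2} = \frac{5 \left(1 + k\right)}{2} = \frac{5}{2} + \frac{5 k}{2}$)
$n{\left(l \right)} = -20$
$E = - \frac{2}{13}$ ($E = 2 \left(- \frac{1}{13}\right) = - \frac{2}{13} \approx -0.15385$)
$E n{\left(Z{\left(-5 \right)} \right)} = \left(- \frac{2}{13}\right) \left(-20\right) = \frac{40}{13}$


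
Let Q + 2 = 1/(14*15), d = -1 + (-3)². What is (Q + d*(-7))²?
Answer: 148328041/44100 ≈ 3363.4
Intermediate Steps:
d = 8 (d = -1 + 9 = 8)
Q = -419/210 (Q = -2 + 1/(14*15) = -2 + (1/14)*(1/15) = -2 + 1/210 = -419/210 ≈ -1.9952)
(Q + d*(-7))² = (-419/210 + 8*(-7))² = (-419/210 - 56)² = (-12179/210)² = 148328041/44100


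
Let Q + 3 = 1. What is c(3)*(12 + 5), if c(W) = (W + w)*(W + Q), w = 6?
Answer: 153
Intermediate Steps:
Q = -2 (Q = -3 + 1 = -2)
c(W) = (-2 + W)*(6 + W) (c(W) = (W + 6)*(W - 2) = (6 + W)*(-2 + W) = (-2 + W)*(6 + W))
c(3)*(12 + 5) = (-12 + 3² + 4*3)*(12 + 5) = (-12 + 9 + 12)*17 = 9*17 = 153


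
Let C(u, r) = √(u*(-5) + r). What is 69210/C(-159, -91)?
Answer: 34605*√11/44 ≈ 2608.4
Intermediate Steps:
C(u, r) = √(r - 5*u) (C(u, r) = √(-5*u + r) = √(r - 5*u))
69210/C(-159, -91) = 69210/(√(-91 - 5*(-159))) = 69210/(√(-91 + 795)) = 69210/(√704) = 69210/((8*√11)) = 69210*(√11/88) = 34605*√11/44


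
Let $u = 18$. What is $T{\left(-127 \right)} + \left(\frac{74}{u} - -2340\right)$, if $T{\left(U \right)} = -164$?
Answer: $\frac{19621}{9} \approx 2180.1$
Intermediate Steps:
$T{\left(-127 \right)} + \left(\frac{74}{u} - -2340\right) = -164 + \left(\frac{74}{18} - -2340\right) = -164 + \left(74 \cdot \frac{1}{18} + 2340\right) = -164 + \left(\frac{37}{9} + 2340\right) = -164 + \frac{21097}{9} = \frac{19621}{9}$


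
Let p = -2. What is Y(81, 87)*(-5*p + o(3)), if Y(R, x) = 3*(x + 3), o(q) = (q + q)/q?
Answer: 3240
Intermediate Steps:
o(q) = 2 (o(q) = (2*q)/q = 2)
Y(R, x) = 9 + 3*x (Y(R, x) = 3*(3 + x) = 9 + 3*x)
Y(81, 87)*(-5*p + o(3)) = (9 + 3*87)*(-5*(-2) + 2) = (9 + 261)*(10 + 2) = 270*12 = 3240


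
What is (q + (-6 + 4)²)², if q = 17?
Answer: 441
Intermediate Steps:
(q + (-6 + 4)²)² = (17 + (-6 + 4)²)² = (17 + (-2)²)² = (17 + 4)² = 21² = 441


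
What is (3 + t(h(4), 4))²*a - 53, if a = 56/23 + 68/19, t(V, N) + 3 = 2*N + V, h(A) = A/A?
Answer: 189707/437 ≈ 434.11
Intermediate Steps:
h(A) = 1
t(V, N) = -3 + V + 2*N (t(V, N) = -3 + (2*N + V) = -3 + (V + 2*N) = -3 + V + 2*N)
a = 2628/437 (a = 56*(1/23) + 68*(1/19) = 56/23 + 68/19 = 2628/437 ≈ 6.0137)
(3 + t(h(4), 4))²*a - 53 = (3 + (-3 + 1 + 2*4))²*(2628/437) - 53 = (3 + (-3 + 1 + 8))²*(2628/437) - 53 = (3 + 6)²*(2628/437) - 53 = 9²*(2628/437) - 53 = 81*(2628/437) - 53 = 212868/437 - 53 = 189707/437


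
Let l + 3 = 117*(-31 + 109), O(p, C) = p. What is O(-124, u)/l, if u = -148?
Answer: -124/9123 ≈ -0.013592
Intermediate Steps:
l = 9123 (l = -3 + 117*(-31 + 109) = -3 + 117*78 = -3 + 9126 = 9123)
O(-124, u)/l = -124/9123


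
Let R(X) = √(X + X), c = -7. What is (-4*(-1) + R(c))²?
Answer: (4 + I*√14)² ≈ 2.0 + 29.933*I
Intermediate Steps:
R(X) = √2*√X (R(X) = √(2*X) = √2*√X)
(-4*(-1) + R(c))² = (-4*(-1) + √2*√(-7))² = (4 + √2*(I*√7))² = (4 + I*√14)²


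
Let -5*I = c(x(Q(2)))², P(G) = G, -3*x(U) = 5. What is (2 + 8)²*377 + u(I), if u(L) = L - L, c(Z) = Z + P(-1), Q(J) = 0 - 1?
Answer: 37700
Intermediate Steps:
Q(J) = -1
x(U) = -5/3 (x(U) = -⅓*5 = -5/3)
c(Z) = -1 + Z (c(Z) = Z - 1 = -1 + Z)
I = -64/45 (I = -(-1 - 5/3)²/5 = -(-8/3)²/5 = -⅕*64/9 = -64/45 ≈ -1.4222)
u(L) = 0
(2 + 8)²*377 + u(I) = (2 + 8)²*377 + 0 = 10²*377 + 0 = 100*377 + 0 = 37700 + 0 = 37700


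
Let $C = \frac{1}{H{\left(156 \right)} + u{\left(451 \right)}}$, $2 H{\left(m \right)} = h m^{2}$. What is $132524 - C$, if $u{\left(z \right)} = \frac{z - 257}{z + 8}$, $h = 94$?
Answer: $\frac{69575195681869}{525000722} \approx 1.3252 \cdot 10^{5}$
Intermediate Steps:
$H{\left(m \right)} = 47 m^{2}$ ($H{\left(m \right)} = \frac{94 m^{2}}{2} = 47 m^{2}$)
$u{\left(z \right)} = \frac{-257 + z}{8 + z}$
$C = \frac{459}{525000722}$ ($C = \frac{1}{47 \cdot 156^{2} + \frac{-257 + 451}{8 + 451}} = \frac{1}{47 \cdot 24336 + \frac{1}{459} \cdot 194} = \frac{1}{1143792 + \frac{1}{459} \cdot 194} = \frac{1}{1143792 + \frac{194}{459}} = \frac{1}{\frac{525000722}{459}} = \frac{459}{525000722} \approx 8.7428 \cdot 10^{-7}$)
$132524 - C = 132524 - \frac{459}{525000722} = \frac{69575195681869}{525000722}$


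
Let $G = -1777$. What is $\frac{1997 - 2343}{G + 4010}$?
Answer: $- \frac{346}{2233} \approx -0.15495$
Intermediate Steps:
$\frac{1997 - 2343}{G + 4010} = \frac{1997 - 2343}{-1777 + 4010} = - \frac{346}{2233}$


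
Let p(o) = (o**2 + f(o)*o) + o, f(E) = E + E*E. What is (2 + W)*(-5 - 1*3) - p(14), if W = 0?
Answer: -3166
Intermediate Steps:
f(E) = E + E**2
p(o) = o + o**2 + o**2*(1 + o) (p(o) = (o**2 + (o*(1 + o))*o) + o = (o**2 + o**2*(1 + o)) + o = o + o**2 + o**2*(1 + o))
(2 + W)*(-5 - 1*3) - p(14) = (2 + 0)*(-5 - 1*3) - 14*(1 + 14 + 14*(1 + 14)) = 2*(-5 - 3) - 14*(1 + 14 + 14*15) = 2*(-8) - 14*(1 + 14 + 210) = -16 - 14*225 = -16 - 1*3150 = -16 - 3150 = -3166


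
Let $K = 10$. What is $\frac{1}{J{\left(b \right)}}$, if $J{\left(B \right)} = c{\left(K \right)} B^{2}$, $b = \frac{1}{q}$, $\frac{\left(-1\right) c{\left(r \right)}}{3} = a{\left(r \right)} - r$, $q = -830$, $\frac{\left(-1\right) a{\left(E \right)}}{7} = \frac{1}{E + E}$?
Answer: $\frac{13778000}{621} \approx 22187.0$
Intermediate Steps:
$a{\left(E \right)} = - \frac{7}{2 E}$ ($a{\left(E \right)} = - \frac{7}{E + E} = - \frac{7}{2 E}$)
$c{\left(r \right)} = 3 r + \frac{21}{2 r}$ ($c{\left(r \right)} = - 3 \left(- \frac{7}{2 r} - r\right) = - 3 \left(- r - \frac{7}{2 r}\right) = 3 r + \frac{21}{2 r}$)
$b = - \frac{1}{830}$ ($b = \frac{1}{-830} = - \frac{1}{830} \approx -0.0012048$)
$J{\left(B \right)} = \frac{621 B^{2}}{20}$ ($J{\left(B \right)} = \left(3 \cdot 10 + \frac{21}{2 \cdot 10}\right) B^{2} = \left(30 + \frac{21}{2} \cdot \frac{1}{10}\right) B^{2} = \left(30 + \frac{21}{20}\right) B^{2} = \frac{621 B^{2}}{20}$)
$\frac{1}{J{\left(b \right)}} = \frac{1}{\frac{621}{20} \left(- \frac{1}{830}\right)^{2}} = \frac{1}{\frac{621}{20} \cdot \frac{1}{688900}} = \frac{1}{\frac{621}{13778000}} = \frac{13778000}{621}$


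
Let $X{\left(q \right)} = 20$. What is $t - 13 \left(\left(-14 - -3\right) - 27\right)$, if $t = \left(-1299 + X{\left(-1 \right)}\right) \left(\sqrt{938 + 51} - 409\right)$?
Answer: $523605 - 1279 \sqrt{989} \approx 4.8338 \cdot 10^{5}$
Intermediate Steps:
$t = 523111 - 1279 \sqrt{989}$ ($t = \left(-1299 + 20\right) \left(\sqrt{938 + 51} - 409\right) = - 1279 \left(\sqrt{989} - 409\right) = - 1279 \left(-409 + \sqrt{989}\right) = 523111 - 1279 \sqrt{989} \approx 4.8289 \cdot 10^{5}$)
$t - 13 \left(\left(-14 - -3\right) - 27\right) = \left(523111 - 1279 \sqrt{989}\right) - 13 \left(\left(-14 - -3\right) - 27\right) = \left(523111 - 1279 \sqrt{989}\right) - 13 \left(\left(-14 + 3\right) - 27\right) = \left(523111 - 1279 \sqrt{989}\right) - 13 \left(-11 - 27\right) = \left(523111 - 1279 \sqrt{989}\right) - -494 = \left(523111 - 1279 \sqrt{989}\right) + 494 = 523605 - 1279 \sqrt{989}$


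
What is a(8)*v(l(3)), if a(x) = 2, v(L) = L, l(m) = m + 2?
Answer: 10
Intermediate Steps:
l(m) = 2 + m
a(8)*v(l(3)) = 2*(2 + 3) = 2*5 = 10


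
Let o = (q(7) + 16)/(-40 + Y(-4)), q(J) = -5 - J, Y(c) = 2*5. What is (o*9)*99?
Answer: -594/5 ≈ -118.80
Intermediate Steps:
Y(c) = 10
o = -2/15 (o = ((-5 - 1*7) + 16)/(-40 + 10) = ((-5 - 7) + 16)/(-30) = (-12 + 16)*(-1/30) = 4*(-1/30) = -2/15 ≈ -0.13333)
(o*9)*99 = -2/15*9*99 = -6/5*99 = -594/5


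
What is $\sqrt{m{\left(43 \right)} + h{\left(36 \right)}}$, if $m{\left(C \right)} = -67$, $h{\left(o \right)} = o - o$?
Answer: $i \sqrt{67} \approx 8.1853 i$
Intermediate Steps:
$h{\left(o \right)} = 0$
$\sqrt{m{\left(43 \right)} + h{\left(36 \right)}} = \sqrt{-67 + 0} = \sqrt{-67} = i \sqrt{67}$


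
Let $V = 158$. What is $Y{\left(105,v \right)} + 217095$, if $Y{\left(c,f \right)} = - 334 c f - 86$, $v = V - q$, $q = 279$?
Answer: $4460479$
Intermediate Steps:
$v = -121$ ($v = 158 - 279 = -121$)
$Y{\left(c,f \right)} = -86 - 334 c f$ ($Y{\left(c,f \right)} = - 334 c f - 86 = -86 - 334 c f$)
$Y{\left(105,v \right)} + 217095 = \left(-86 - 35070 \left(-121\right)\right) + 217095 = \left(-86 + 4243470\right) + 217095 = 4243384 + 217095 = 4460479$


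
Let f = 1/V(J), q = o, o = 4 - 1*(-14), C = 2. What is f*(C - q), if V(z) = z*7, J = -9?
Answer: 16/63 ≈ 0.25397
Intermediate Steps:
o = 18 (o = 4 + 14 = 18)
q = 18
V(z) = 7*z
f = -1/63 (f = 1/(7*(-9)) = 1/(-63) = -1/63 ≈ -0.015873)
f*(C - q) = -(2 - 1*18)/63 = -(2 - 18)/63 = -1/63*(-16) = 16/63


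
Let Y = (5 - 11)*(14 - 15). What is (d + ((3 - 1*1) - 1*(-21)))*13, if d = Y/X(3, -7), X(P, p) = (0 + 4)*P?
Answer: 611/2 ≈ 305.50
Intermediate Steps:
X(P, p) = 4*P
Y = 6 (Y = -6*(-1) = 6)
d = ½ (d = 6/((4*3)) = 6/12 = 6*(1/12) = ½ ≈ 0.50000)
(d + ((3 - 1*1) - 1*(-21)))*13 = (½ + ((3 - 1*1) - 1*(-21)))*13 = (½ + ((3 - 1) + 21))*13 = (½ + (2 + 21))*13 = (½ + 23)*13 = (47/2)*13 = 611/2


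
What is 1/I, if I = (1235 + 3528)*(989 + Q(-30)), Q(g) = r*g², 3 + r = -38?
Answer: -1/171044093 ≈ -5.8464e-9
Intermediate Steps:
r = -41 (r = -3 - 38 = -41)
Q(g) = -41*g²
I = -171044093 (I = (1235 + 3528)*(989 - 41*(-30)²) = 4763*(989 - 41*900) = 4763*(989 - 36900) = 4763*(-35911) = -171044093)
1/I = 1/(-171044093) = -1/171044093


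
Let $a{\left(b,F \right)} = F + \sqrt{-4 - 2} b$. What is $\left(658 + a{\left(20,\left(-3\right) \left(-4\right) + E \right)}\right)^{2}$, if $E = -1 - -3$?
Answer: $449184 + 26880 i \sqrt{6} \approx 4.4918 \cdot 10^{5} + 65842.0 i$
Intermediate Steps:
$E = 2$ ($E = -1 + 3 = 2$)
$a{\left(b,F \right)} = F + i b \sqrt{6}$ ($a{\left(b,F \right)} = F + \sqrt{-6} b = F + i \sqrt{6} b = F + i b \sqrt{6}$)
$\left(658 + a{\left(20,\left(-3\right) \left(-4\right) + E \right)}\right)^{2} = \left(658 + \left(\left(\left(-3\right) \left(-4\right) + 2\right) + i 20 \sqrt{6}\right)\right)^{2} = \left(658 + \left(\left(12 + 2\right) + 20 i \sqrt{6}\right)\right)^{2} = \left(658 + \left(14 + 20 i \sqrt{6}\right)\right)^{2} = \left(672 + 20 i \sqrt{6}\right)^{2}$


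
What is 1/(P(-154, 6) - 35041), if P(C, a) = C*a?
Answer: -1/35965 ≈ -2.7805e-5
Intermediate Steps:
1/(P(-154, 6) - 35041) = 1/(-154*6 - 35041) = 1/(-924 - 35041) = 1/(-35965) = -1/35965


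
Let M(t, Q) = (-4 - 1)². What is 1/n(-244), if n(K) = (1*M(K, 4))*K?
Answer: -1/6100 ≈ -0.00016393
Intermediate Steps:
M(t, Q) = 25 (M(t, Q) = (-5)² = 25)
n(K) = 25*K (n(K) = (1*25)*K = 25*K)
1/n(-244) = 1/(25*(-244)) = 1/(-6100) = -1/6100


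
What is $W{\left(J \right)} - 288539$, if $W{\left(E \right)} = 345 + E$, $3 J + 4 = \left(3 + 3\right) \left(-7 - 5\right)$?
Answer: $- \frac{864658}{3} \approx -2.8822 \cdot 10^{5}$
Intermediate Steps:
$J = - \frac{76}{3}$ ($J = - \frac{4}{3} + \frac{\left(3 + 3\right) \left(-7 - 5\right)}{3} = - \frac{4}{3} + \frac{6 \left(-12\right)}{3} = - \frac{4}{3} + \frac{1}{3} \left(-72\right) = - \frac{4}{3} - 24 = - \frac{76}{3} \approx -25.333$)
$W{\left(J \right)} - 288539 = \left(345 - \frac{76}{3}\right) - 288539 = \frac{959}{3} - 288539 = - \frac{864658}{3}$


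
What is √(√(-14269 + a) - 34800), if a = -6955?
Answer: √(-34800 + 2*I*√5306) ≈ 0.3905 + 186.55*I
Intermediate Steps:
√(√(-14269 + a) - 34800) = √(√(-14269 - 6955) - 34800) = √(√(-21224) - 34800) = √(2*I*√5306 - 34800) = √(-34800 + 2*I*√5306)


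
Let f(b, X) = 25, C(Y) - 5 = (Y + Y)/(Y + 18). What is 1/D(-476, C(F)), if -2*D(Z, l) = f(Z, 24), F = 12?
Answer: -2/25 ≈ -0.080000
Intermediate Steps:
C(Y) = 5 + 2*Y/(18 + Y) (C(Y) = 5 + (Y + Y)/(Y + 18) = 5 + (2*Y)/(18 + Y) = 5 + 2*Y/(18 + Y))
D(Z, l) = -25/2 (D(Z, l) = -½*25 = -25/2)
1/D(-476, C(F)) = 1/(-25/2) = -2/25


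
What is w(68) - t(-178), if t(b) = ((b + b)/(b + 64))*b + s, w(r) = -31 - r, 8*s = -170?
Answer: 109009/228 ≈ 478.11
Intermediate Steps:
s = -85/4 (s = (⅛)*(-170) = -85/4 ≈ -21.250)
t(b) = -85/4 + 2*b²/(64 + b) (t(b) = ((b + b)/(b + 64))*b - 85/4 = ((2*b)/(64 + b))*b - 85/4 = (2*b/(64 + b))*b - 85/4 = 2*b²/(64 + b) - 85/4 = -85/4 + 2*b²/(64 + b))
w(68) - t(-178) = (-31 - 1*68) - (-5440 - 85*(-178) + 8*(-178)²)/(4*(64 - 178)) = (-31 - 68) - (-5440 + 15130 + 8*31684)/(4*(-114)) = -99 - (-1)*(-5440 + 15130 + 253472)/(4*114) = -99 - (-1)*263162/(4*114) = -99 - 1*(-131581/228) = -99 + 131581/228 = 109009/228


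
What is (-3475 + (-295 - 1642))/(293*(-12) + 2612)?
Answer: 1353/226 ≈ 5.9867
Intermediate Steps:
(-3475 + (-295 - 1642))/(293*(-12) + 2612) = (-3475 - 1937)/(-3516 + 2612) = -5412/(-904) = -5412*(-1/904) = 1353/226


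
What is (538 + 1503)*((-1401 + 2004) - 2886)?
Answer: -4659603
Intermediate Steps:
(538 + 1503)*((-1401 + 2004) - 2886) = 2041*(603 - 2886) = 2041*(-2283) = -4659603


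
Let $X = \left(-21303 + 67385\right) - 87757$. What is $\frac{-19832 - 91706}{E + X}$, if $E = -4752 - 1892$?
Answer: $\frac{111538}{48319} \approx 2.3084$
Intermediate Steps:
$E = -6644$
$X = -41675$ ($X = 46082 - 87757 = -41675$)
$\frac{-19832 - 91706}{E + X} = \frac{-19832 - 91706}{-6644 - 41675} = - \frac{111538}{-48319} = \left(-111538\right) \left(- \frac{1}{48319}\right) = \frac{111538}{48319}$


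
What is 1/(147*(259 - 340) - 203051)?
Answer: -1/214958 ≈ -4.6521e-6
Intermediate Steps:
1/(147*(259 - 340) - 203051) = 1/(147*(-81) - 203051) = 1/(-11907 - 203051) = 1/(-214958) = -1/214958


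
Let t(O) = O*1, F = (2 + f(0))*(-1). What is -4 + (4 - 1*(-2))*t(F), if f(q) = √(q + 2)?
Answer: -16 - 6*√2 ≈ -24.485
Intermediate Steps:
f(q) = √(2 + q)
F = -2 - √2 (F = (2 + √(2 + 0))*(-1) = (2 + √2)*(-1) = -2 - √2 ≈ -3.4142)
t(O) = O
-4 + (4 - 1*(-2))*t(F) = -4 + (4 - 1*(-2))*(-2 - √2) = -4 + (4 + 2)*(-2 - √2) = -4 + 6*(-2 - √2) = -4 + (-12 - 6*√2) = -16 - 6*√2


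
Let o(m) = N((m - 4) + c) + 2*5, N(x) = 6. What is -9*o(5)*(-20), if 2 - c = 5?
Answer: 2880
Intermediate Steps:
c = -3 (c = 2 - 1*5 = 2 - 5 = -3)
o(m) = 16 (o(m) = 6 + 2*5 = 6 + 10 = 16)
-9*o(5)*(-20) = -9*16*(-20) = -144*(-20) = 2880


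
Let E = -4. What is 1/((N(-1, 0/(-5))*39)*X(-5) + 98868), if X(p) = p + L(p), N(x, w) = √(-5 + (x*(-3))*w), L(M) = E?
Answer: 32956/3258499143 + 39*I*√5/1086166381 ≈ 1.0114e-5 + 8.0288e-8*I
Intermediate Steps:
L(M) = -4
N(x, w) = √(-5 - 3*w*x) (N(x, w) = √(-5 + (-3*x)*w) = √(-5 - 3*w*x))
X(p) = -4 + p (X(p) = p - 4 = -4 + p)
1/((N(-1, 0/(-5))*39)*X(-5) + 98868) = 1/((√(-5 - 3*0/(-5)*(-1))*39)*(-4 - 5) + 98868) = 1/((√(-5 - 3*0*(-⅕)*(-1))*39)*(-9) + 98868) = 1/((√(-5 - 3*0*(-1))*39)*(-9) + 98868) = 1/((√(-5 + 0)*39)*(-9) + 98868) = 1/((√(-5)*39)*(-9) + 98868) = 1/(((I*√5)*39)*(-9) + 98868) = 1/((39*I*√5)*(-9) + 98868) = 1/(-351*I*√5 + 98868) = 1/(98868 - 351*I*√5)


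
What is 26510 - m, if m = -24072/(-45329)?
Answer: 1201647718/45329 ≈ 26509.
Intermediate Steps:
m = 24072/45329 (m = -24072*(-1/45329) = 24072/45329 ≈ 0.53105)
26510 - m = 26510 - 1*24072/45329 = 26510 - 24072/45329 = 1201647718/45329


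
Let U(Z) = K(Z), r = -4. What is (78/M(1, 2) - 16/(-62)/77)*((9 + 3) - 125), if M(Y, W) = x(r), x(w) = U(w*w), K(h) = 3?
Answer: -7013910/2387 ≈ -2938.4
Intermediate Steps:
U(Z) = 3
x(w) = 3
M(Y, W) = 3
(78/M(1, 2) - 16/(-62)/77)*((9 + 3) - 125) = (78/3 - 16/(-62)/77)*((9 + 3) - 125) = (78*(1/3) - 16*(-1/62)*(1/77))*(12 - 125) = (26 + (8/31)*(1/77))*(-113) = (26 + 8/2387)*(-113) = (62070/2387)*(-113) = -7013910/2387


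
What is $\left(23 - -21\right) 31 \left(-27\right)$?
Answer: $-36828$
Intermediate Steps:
$\left(23 - -21\right) 31 \left(-27\right) = \left(23 + 21\right) 31 \left(-27\right) = 44 \cdot 31 \left(-27\right) = 1364 \left(-27\right) = -36828$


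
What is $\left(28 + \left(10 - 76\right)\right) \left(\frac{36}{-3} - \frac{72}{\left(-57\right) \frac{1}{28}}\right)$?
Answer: $-888$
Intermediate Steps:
$\left(28 + \left(10 - 76\right)\right) \left(\frac{36}{-3} - \frac{72}{\left(-57\right) \frac{1}{28}}\right) = \left(28 + \left(10 - 76\right)\right) \left(36 \left(- \frac{1}{3}\right) - \frac{72}{\left(-57\right) \frac{1}{28}}\right) = \left(28 - 66\right) \left(-12 - \frac{72}{- \frac{57}{28}}\right) = - 38 \left(-12 - - \frac{672}{19}\right) = - 38 \left(-12 + \frac{672}{19}\right) = \left(-38\right) \frac{444}{19} = -888$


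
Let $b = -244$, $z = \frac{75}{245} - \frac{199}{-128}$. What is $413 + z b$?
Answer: $- \frac{64347}{1568} \approx -41.038$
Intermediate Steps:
$z = \frac{11671}{6272}$ ($z = 75 \cdot \frac{1}{245} - - \frac{199}{128} = \frac{15}{49} + \frac{199}{128} = \frac{11671}{6272} \approx 1.8608$)
$413 + z b = 413 + \frac{11671}{6272} \left(-244\right) = 413 - \frac{711931}{1568} = - \frac{64347}{1568}$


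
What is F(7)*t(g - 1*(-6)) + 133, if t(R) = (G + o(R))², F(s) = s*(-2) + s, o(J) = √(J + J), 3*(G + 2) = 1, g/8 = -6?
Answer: 6314/9 + 140*I*√21/3 ≈ 701.56 + 213.85*I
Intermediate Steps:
g = -48 (g = 8*(-6) = -48)
G = -5/3 (G = -2 + (⅓)*1 = -2 + ⅓ = -5/3 ≈ -1.6667)
o(J) = √2*√J (o(J) = √(2*J) = √2*√J)
F(s) = -s (F(s) = -2*s + s = -s)
t(R) = (-5/3 + √2*√R)²
F(7)*t(g - 1*(-6)) + 133 = (-1*7)*((-5 + 3*√2*√(-48 - 1*(-6)))²/9) + 133 = -7*(-5 + 3*√2*√(-48 + 6))²/9 + 133 = -7*(-5 + 3*√2*√(-42))²/9 + 133 = -7*(-5 + 3*√2*(I*√42))²/9 + 133 = -7*(-5 + 6*I*√21)²/9 + 133 = 133 - 7*(-5 + 6*I*√21)²/9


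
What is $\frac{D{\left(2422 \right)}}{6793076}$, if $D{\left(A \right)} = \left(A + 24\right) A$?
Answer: $\frac{1481053}{1698269} \approx 0.8721$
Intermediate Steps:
$D{\left(A \right)} = A \left(24 + A\right)$ ($D{\left(A \right)} = \left(24 + A\right) A = A \left(24 + A\right)$)
$\frac{D{\left(2422 \right)}}{6793076} = \frac{2422 \left(24 + 2422\right)}{6793076} = 2422 \cdot 2446 \cdot \frac{1}{6793076} = 5924212 \cdot \frac{1}{6793076} = \frac{1481053}{1698269}$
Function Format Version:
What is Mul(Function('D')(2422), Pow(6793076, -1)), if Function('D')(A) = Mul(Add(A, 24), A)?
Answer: Rational(1481053, 1698269) ≈ 0.87210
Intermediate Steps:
Function('D')(A) = Mul(A, Add(24, A)) (Function('D')(A) = Mul(Add(24, A), A) = Mul(A, Add(24, A)))
Mul(Function('D')(2422), Pow(6793076, -1)) = Mul(Mul(2422, Add(24, 2422)), Pow(6793076, -1)) = Mul(Mul(2422, 2446), Rational(1, 6793076)) = Mul(5924212, Rational(1, 6793076)) = Rational(1481053, 1698269)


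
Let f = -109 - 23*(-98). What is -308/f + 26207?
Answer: 5110337/195 ≈ 26207.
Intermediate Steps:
f = 2145 (f = -109 + 2254 = 2145)
-308/f + 26207 = -308/2145 + 26207 = -308*1/2145 + 26207 = -28/195 + 26207 = 5110337/195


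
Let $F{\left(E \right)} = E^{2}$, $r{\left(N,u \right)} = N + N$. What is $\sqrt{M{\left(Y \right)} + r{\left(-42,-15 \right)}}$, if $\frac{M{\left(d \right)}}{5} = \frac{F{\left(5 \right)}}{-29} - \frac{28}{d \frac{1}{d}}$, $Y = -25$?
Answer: $\frac{i \sqrt{192009}}{29} \approx 15.11 i$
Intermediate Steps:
$r{\left(N,u \right)} = 2 N$
$M{\left(d \right)} = - \frac{4185}{29}$ ($M{\left(d \right)} = 5 \left(\frac{5^{2}}{-29} - \frac{28}{d \frac{1}{d}}\right) = 5 \left(25 \left(- \frac{1}{29}\right) - \frac{28}{1}\right) = 5 \left(- \frac{25}{29} - 28\right) = 5 \left(- \frac{837}{29}\right) = - \frac{4185}{29}$)
$\sqrt{M{\left(Y \right)} + r{\left(-42,-15 \right)}} = \sqrt{- \frac{4185}{29} + 2 \left(-42\right)} = \sqrt{- \frac{4185}{29} - 84} = \sqrt{- \frac{6621}{29}} = \frac{i \sqrt{192009}}{29}$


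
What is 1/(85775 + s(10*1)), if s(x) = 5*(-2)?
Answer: 1/85765 ≈ 1.1660e-5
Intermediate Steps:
s(x) = -10
1/(85775 + s(10*1)) = 1/(85775 - 10) = 1/85765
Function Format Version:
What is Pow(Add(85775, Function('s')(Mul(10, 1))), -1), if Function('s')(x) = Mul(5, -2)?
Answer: Rational(1, 85765) ≈ 1.1660e-5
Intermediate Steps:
Function('s')(x) = -10
Pow(Add(85775, Function('s')(Mul(10, 1))), -1) = Pow(Add(85775, -10), -1) = Pow(85765, -1) = Rational(1, 85765)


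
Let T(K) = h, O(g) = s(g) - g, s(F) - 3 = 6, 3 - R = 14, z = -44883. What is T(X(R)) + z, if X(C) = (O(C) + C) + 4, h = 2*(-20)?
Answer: -44923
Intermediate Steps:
R = -11 (R = 3 - 1*14 = 3 - 14 = -11)
s(F) = 9 (s(F) = 3 + 6 = 9)
O(g) = 9 - g
h = -40
X(C) = 13 (X(C) = ((9 - C) + C) + 4 = 9 + 4 = 13)
T(K) = -40
T(X(R)) + z = -40 - 44883 = -44923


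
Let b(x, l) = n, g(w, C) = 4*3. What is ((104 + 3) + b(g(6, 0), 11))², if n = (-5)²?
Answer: 17424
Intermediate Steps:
n = 25
g(w, C) = 12
b(x, l) = 25
((104 + 3) + b(g(6, 0), 11))² = ((104 + 3) + 25)² = (107 + 25)² = 132² = 17424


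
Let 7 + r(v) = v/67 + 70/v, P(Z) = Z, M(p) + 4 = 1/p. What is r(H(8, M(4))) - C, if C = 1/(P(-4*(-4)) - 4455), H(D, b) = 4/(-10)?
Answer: -270654373/1487065 ≈ -182.01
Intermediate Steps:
M(p) = -4 + 1/p
H(D, b) = -2/5 (H(D, b) = 4*(-1/10) = -2/5)
r(v) = -7 + 70/v + v/67 (r(v) = -7 + (v/67 + 70/v) = -7 + (70/v + v/67) = -7 + 70/v + v/67)
C = -1/4439 (C = 1/(-4*(-4) - 4455) = 1/(16 - 4455) = 1/(-4439) = -1/4439 ≈ -0.00022528)
r(H(8, M(4))) - C = (-7 + 70/(-2/5) + (1/67)*(-2/5)) - 1*(-1/4439) = (-7 + 70*(-5/2) - 2/335) + 1/4439 = (-7 - 175 - 2/335) + 1/4439 = -60972/335 + 1/4439 = -270654373/1487065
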